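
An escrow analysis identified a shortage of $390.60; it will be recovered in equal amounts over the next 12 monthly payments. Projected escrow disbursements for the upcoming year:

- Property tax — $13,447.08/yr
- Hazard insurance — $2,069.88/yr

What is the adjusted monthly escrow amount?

$1,325.63

Property tax = $13,447.08
Hazard insurance = $2,069.88
Combined annual = $13,447.08 + $2,069.88 = $15,516.96
Per month = $15,516.96 / 12 = $1,293.08
Shortage spread = $390.60 ÷ 12 = $32.55/mo
New monthly escrow = $1,293.08 + $32.55 = $1,325.63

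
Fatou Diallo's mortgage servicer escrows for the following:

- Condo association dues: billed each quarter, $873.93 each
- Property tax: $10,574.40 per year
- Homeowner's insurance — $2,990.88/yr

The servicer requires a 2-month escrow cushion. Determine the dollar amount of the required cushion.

Condo association dues — $873.93 × 4 = $3,495.72 per year
Property tax — $10,574.40 per year
Homeowner's insurance — $2,990.88 per year
Combined annual = $17,061.00
Per month = $17,061.00 ÷ 12 = $1,421.75
Required cushion = 2 × $1,421.75 = $2,843.50

$2,843.50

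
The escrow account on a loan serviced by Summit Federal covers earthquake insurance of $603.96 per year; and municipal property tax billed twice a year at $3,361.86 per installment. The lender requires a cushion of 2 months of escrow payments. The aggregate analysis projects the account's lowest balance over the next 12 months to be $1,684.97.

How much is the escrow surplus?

Earthquake insurance: $603.96
Municipal property tax: $3,361.86 × 2 = $6,723.72
Total annual escrow = $603.96 + $6,723.72 = $7,327.68
Base monthly escrow = $7,327.68 / 12 = $610.64
Required cushion = 2 × $610.64 = $1,221.28
Excess over cushion: $1,684.97 − $1,221.28 = $463.69

$463.69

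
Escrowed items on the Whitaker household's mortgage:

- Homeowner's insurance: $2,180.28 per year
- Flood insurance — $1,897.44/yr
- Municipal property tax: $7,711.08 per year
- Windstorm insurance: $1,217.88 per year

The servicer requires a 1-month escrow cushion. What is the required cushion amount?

Homeowner's insurance: $2,180.28/yr
Flood insurance: $1,897.44/yr
Municipal property tax: $7,711.08/yr
Windstorm insurance: $1,217.88/yr
Total per year = $13,006.68
Per month = $13,006.68 ÷ 12 = $1,083.89
Required cushion = 1 × $1,083.89 = $1,083.89

$1,083.89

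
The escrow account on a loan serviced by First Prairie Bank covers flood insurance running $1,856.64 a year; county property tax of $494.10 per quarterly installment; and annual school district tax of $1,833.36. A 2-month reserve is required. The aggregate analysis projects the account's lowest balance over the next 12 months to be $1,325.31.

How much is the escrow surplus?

$380.91

Flood insurance: $1,856.64
County property tax: $494.10 × 4 = $1,976.40
School district tax: $1,833.36
Yearly total = $1,856.64 + $1,976.40 + $1,833.36 = $5,666.40
Monthly escrow = $5,666.40 / 12 = $472.20
Cushion = 2 × $472.20 = $944.40
Surplus = $1,325.31 − $944.40 = $380.91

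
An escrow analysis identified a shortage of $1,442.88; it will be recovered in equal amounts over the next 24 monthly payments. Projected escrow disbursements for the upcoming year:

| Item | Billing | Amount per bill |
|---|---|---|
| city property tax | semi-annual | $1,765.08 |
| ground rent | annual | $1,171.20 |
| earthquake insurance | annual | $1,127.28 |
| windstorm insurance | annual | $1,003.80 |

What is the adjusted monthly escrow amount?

City property tax — $1,765.08 × 2 = $3,530.16/yr
Ground rent — $1,171.20/yr
Earthquake insurance — $1,127.28/yr
Windstorm insurance — $1,003.80/yr
Yearly total = $3,530.16 + $1,171.20 + $1,127.28 + $1,003.80 = $6,832.44
Per month = $6,832.44 / 12 = $569.37
Shortage per month = $1,442.88 / 24 = $60.12
New monthly escrow = $569.37 + $60.12 = $629.49

$629.49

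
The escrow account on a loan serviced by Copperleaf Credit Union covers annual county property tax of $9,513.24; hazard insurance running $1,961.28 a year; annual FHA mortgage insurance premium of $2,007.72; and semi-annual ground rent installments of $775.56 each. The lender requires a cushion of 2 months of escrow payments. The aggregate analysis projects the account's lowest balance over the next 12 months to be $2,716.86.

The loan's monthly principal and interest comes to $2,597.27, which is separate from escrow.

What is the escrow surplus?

$211.30

County property tax = $9,513.24
Hazard insurance = $1,961.28
FHA mortgage insurance premium = $2,007.72
Ground rent = $775.56 × 2 = $1,551.12
Total annual escrow = $9,513.24 + $1,961.28 + $2,007.72 + $1,551.12 = $15,033.36
Monthly = $15,033.36 / 12 = $1,252.78
Required reserve = 2 × $1,252.78 = $2,505.56
Excess over cushion: $2,716.86 − $2,505.56 = $211.30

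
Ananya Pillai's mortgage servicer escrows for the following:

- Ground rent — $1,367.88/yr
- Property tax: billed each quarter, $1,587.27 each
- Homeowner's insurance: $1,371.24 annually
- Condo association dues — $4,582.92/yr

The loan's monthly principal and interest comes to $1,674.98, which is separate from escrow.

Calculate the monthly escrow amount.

Ground rent — $1,367.88/yr
Property tax — $1,587.27 × 4 = $6,349.08/yr
Homeowner's insurance — $1,371.24/yr
Condo association dues — $4,582.92/yr
Yearly total = $13,671.12
Monthly escrow = $13,671.12 ÷ 12 = $1,139.26

$1,139.26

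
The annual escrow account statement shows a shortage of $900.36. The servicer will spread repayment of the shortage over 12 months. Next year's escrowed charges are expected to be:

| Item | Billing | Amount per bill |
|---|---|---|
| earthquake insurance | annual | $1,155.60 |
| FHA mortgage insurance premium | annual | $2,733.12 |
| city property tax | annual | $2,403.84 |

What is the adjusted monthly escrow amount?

Earthquake insurance = $1,155.60 per year
FHA mortgage insurance premium = $2,733.12 per year
City property tax = $2,403.84 per year
Combined annual = $6,292.56
Base monthly escrow = $6,292.56 / 12 = $524.38
Monthly shortage recovery: $900.36 / 12 = $75.03
Adjusted monthly = $524.38 + $75.03 = $599.41

$599.41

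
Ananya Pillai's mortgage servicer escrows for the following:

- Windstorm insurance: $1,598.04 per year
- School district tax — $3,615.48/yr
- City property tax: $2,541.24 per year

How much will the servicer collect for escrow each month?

$646.23

Windstorm insurance — $1,598.04
School district tax — $3,615.48
City property tax — $2,541.24
Total annual escrow = $7,754.76
Monthly escrow = $7,754.76 ÷ 12 = $646.23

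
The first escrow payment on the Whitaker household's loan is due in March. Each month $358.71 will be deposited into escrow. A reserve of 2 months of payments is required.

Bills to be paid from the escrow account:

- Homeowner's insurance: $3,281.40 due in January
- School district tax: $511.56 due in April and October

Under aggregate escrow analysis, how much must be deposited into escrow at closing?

$1,076.13

Cushion = 2 × $358.71 = $717.42
Trial balance (start $0, +$358.71 each month, − disbursements):
  Mar: +$358.71 → $358.71
  Apr: +$358.71 − $511.56 → $205.86
  May: +$358.71 → $564.57
  Jun: +$358.71 → $923.28
  Jul: +$358.71 → $1,281.99
  Aug: +$358.71 → $1,640.70
  Sep: +$358.71 → $1,999.41
  Oct: +$358.71 − $511.56 → $1,846.56
  Nov: +$358.71 → $2,205.27
  Dec: +$358.71 → $2,563.98
  Jan: +$358.71 − $3,281.40 → -$358.71
  Feb: +$358.71 → $0.00
Lowest trial balance = -$358.71 (Jan)
Initial deposit = cushion − low point = $717.42 − (-$358.71) = $1,076.13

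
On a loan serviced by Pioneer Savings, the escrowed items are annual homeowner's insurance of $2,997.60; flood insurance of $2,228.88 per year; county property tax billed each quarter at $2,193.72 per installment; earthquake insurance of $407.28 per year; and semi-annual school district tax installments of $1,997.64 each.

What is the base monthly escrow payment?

$1,533.66

Homeowner's insurance = $2,997.60/yr
Flood insurance = $2,228.88/yr
County property tax = $2,193.72 × 4 = $8,774.88/yr
Earthquake insurance = $407.28/yr
School district tax = $1,997.64 × 2 = $3,995.28/yr
Annual escrow total = $18,403.92
Per month = $18,403.92 ÷ 12 = $1,533.66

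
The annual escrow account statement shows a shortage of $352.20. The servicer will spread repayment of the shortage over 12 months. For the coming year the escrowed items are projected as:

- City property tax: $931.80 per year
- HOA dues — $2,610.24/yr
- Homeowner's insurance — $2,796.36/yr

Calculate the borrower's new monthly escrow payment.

City property tax: $931.80 per year
HOA dues: $2,610.24 per year
Homeowner's insurance: $2,796.36 per year
Total per year = $6,338.40
Base monthly escrow = $6,338.40 / 12 = $528.20
Shortage spread = $352.20 ÷ 12 = $29.35/mo
New monthly escrow = $528.20 + $29.35 = $557.55

$557.55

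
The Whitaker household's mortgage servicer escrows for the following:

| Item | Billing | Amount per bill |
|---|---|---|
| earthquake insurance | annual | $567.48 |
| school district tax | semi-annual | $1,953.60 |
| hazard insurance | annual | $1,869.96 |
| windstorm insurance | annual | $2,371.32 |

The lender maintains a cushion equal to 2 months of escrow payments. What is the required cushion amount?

$1,452.66

Earthquake insurance — $567.48
School district tax — $1,953.60 × 2 = $3,907.20
Hazard insurance — $1,869.96
Windstorm insurance — $2,371.32
Combined annual = $8,715.96
Base monthly escrow = $8,715.96 ÷ 12 = $726.33
Required cushion = 2 × $726.33 = $1,452.66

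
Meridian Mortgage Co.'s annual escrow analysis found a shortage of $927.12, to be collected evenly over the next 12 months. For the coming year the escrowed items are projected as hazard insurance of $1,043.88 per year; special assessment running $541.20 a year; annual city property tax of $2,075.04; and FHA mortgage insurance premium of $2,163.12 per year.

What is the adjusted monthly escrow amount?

Hazard insurance = $1,043.88
Special assessment = $541.20
City property tax = $2,075.04
FHA mortgage insurance premium = $2,163.12
Annual escrow total = $1,043.88 + $541.20 + $2,075.04 + $2,163.12 = $5,823.24
Per month = $5,823.24 ÷ 12 = $485.27
Monthly shortage recovery: $927.12 / 12 = $77.26
New monthly escrow = $485.27 + $77.26 = $562.53

$562.53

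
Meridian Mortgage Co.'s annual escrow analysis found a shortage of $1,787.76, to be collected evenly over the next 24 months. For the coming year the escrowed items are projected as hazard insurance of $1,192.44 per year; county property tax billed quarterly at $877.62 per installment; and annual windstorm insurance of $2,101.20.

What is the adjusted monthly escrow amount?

Hazard insurance — $1,192.44 per year
County property tax — $877.62 × 4 = $3,510.48 per year
Windstorm insurance — $2,101.20 per year
Yearly total = $6,804.12
Base monthly escrow = $6,804.12 ÷ 12 = $567.01
Shortage spread = $1,787.76 ÷ 24 = $74.49/mo
New monthly escrow = $567.01 + $74.49 = $641.50

$641.50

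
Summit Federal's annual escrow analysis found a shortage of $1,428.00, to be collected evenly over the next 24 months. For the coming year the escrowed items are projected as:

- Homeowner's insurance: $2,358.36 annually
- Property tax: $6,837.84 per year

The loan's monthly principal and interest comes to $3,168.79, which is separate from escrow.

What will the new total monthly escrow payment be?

Homeowner's insurance: $2,358.36 per year
Property tax: $6,837.84 per year
Combined annual = $2,358.36 + $6,837.84 = $9,196.20
Per month = $9,196.20 ÷ 12 = $766.35
Shortage per month = $1,428.00 ÷ 24 = $59.50
New monthly escrow = $766.35 + $59.50 = $825.85

$825.85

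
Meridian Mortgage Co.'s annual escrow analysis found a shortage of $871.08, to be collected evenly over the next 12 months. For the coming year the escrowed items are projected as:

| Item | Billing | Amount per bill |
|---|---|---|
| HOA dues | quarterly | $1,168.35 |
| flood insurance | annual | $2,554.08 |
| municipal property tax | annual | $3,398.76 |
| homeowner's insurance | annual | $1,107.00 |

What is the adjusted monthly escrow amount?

HOA dues: $1,168.35 × 4 = $4,673.40 annually
Flood insurance: $2,554.08 annually
Municipal property tax: $3,398.76 annually
Homeowner's insurance: $1,107.00 annually
Combined annual = $11,733.24
Monthly escrow = $11,733.24 / 12 = $977.77
Shortage per month = $871.08 / 12 = $72.59
New monthly escrow = $977.77 + $72.59 = $1,050.36

$1,050.36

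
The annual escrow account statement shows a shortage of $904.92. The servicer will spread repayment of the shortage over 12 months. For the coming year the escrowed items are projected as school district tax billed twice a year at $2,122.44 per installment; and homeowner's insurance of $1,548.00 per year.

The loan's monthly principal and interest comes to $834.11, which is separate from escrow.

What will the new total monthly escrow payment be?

School district tax: $2,122.44 × 2 = $4,244.88/yr
Homeowner's insurance: $1,548.00/yr
Total per year = $4,244.88 + $1,548.00 = $5,792.88
Monthly = $5,792.88 / 12 = $482.74
Shortage spread = $904.92 ÷ 12 = $75.41/mo
Adjusted monthly = $482.74 + $75.41 = $558.15

$558.15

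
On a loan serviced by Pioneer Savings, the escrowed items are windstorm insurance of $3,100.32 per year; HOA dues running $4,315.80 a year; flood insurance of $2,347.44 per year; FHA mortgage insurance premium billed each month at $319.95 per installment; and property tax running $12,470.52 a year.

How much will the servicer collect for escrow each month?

Windstorm insurance = $3,100.32 annually
HOA dues = $4,315.80 annually
Flood insurance = $2,347.44 annually
FHA mortgage insurance premium = $319.95 × 12 = $3,839.40 annually
Property tax = $12,470.52 annually
Yearly total = $26,073.48
Base monthly escrow = $26,073.48 / 12 = $2,172.79

$2,172.79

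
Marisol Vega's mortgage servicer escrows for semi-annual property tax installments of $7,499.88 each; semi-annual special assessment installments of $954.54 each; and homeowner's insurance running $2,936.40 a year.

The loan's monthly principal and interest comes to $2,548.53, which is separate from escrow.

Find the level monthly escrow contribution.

$1,653.77

Property tax: $7,499.88 × 2 = $14,999.76 annually
Special assessment: $954.54 × 2 = $1,909.08 annually
Homeowner's insurance: $2,936.40 annually
Total per year = $19,845.24
Monthly escrow = $19,845.24 / 12 = $1,653.77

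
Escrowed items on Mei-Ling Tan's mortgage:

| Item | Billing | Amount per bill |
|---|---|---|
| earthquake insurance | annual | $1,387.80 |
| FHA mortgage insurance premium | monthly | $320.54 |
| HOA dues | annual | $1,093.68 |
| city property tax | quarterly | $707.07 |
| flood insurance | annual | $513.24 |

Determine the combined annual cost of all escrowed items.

$9,669.48

Earthquake insurance — $1,387.80 per year
FHA mortgage insurance premium — $320.54 × 12 = $3,846.48 per year
HOA dues — $1,093.68 per year
City property tax — $707.07 × 4 = $2,828.28 per year
Flood insurance — $513.24 per year
Combined annual = $1,387.80 + $3,846.48 + $1,093.68 + $2,828.28 + $513.24 = $9,669.48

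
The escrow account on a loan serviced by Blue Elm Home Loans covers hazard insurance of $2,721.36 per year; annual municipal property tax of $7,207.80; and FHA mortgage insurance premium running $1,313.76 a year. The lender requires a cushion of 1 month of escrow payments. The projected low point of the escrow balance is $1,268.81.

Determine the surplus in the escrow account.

Hazard insurance: $2,721.36 per year
Municipal property tax: $7,207.80 per year
FHA mortgage insurance premium: $1,313.76 per year
Yearly total = $11,242.92
Monthly escrow = $11,242.92 / 12 = $936.91
Required reserve = 1 × $936.91 = $936.91
Surplus = $1,268.81 − $936.91 = $331.90

$331.90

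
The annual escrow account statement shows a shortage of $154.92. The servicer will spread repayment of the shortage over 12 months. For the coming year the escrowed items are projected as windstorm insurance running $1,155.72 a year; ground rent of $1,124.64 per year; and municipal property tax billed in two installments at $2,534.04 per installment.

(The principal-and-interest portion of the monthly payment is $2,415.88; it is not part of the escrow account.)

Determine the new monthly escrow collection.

$625.28

Windstorm insurance — $1,155.72/yr
Ground rent — $1,124.64/yr
Municipal property tax — $2,534.04 × 2 = $5,068.08/yr
Yearly total = $1,155.72 + $1,124.64 + $5,068.08 = $7,348.44
Monthly escrow = $7,348.44 / 12 = $612.37
Shortage per month = $154.92 ÷ 12 = $12.91
New monthly escrow = $612.37 + $12.91 = $625.28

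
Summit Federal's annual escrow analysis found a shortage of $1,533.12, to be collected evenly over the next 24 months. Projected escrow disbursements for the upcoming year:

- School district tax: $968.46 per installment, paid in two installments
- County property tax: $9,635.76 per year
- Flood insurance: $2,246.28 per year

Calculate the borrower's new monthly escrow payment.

$1,215.46

School district tax: $968.46 × 2 = $1,936.92 per year
County property tax: $9,635.76 per year
Flood insurance: $2,246.28 per year
Total annual escrow = $1,936.92 + $9,635.76 + $2,246.28 = $13,818.96
Per month = $13,818.96 / 12 = $1,151.58
Shortage per month = $1,533.12 ÷ 24 = $63.88
New monthly escrow = $1,151.58 + $63.88 = $1,215.46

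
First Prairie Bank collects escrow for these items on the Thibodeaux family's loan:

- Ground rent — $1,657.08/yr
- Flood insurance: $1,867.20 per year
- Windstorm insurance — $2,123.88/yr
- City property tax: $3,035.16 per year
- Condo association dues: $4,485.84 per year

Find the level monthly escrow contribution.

$1,097.43

Ground rent — $1,657.08 per year
Flood insurance — $1,867.20 per year
Windstorm insurance — $2,123.88 per year
City property tax — $3,035.16 per year
Condo association dues — $4,485.84 per year
Annual escrow total = $1,657.08 + $1,867.20 + $2,123.88 + $3,035.16 + $4,485.84 = $13,169.16
Monthly escrow = $13,169.16 ÷ 12 = $1,097.43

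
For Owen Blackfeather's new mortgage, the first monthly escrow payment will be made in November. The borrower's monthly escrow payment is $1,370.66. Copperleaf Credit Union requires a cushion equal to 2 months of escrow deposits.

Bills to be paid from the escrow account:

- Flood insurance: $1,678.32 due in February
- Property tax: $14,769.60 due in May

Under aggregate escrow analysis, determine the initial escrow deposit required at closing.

Cushion = 2 × $1,370.66 = $2,741.32
Trial balance (start $0, +$1,370.66 each month, − disbursements):
  Nov: +$1,370.66 → $1,370.66
  Dec: +$1,370.66 → $2,741.32
  Jan: +$1,370.66 → $4,111.98
  Feb: +$1,370.66 − $1,678.32 → $3,804.32
  Mar: +$1,370.66 → $5,174.98
  Apr: +$1,370.66 → $6,545.64
  May: +$1,370.66 − $14,769.60 → -$6,853.30
  Jun: +$1,370.66 → -$5,482.64
  Jul: +$1,370.66 → -$4,111.98
  Aug: +$1,370.66 → -$2,741.32
  Sep: +$1,370.66 → -$1,370.66
  Oct: +$1,370.66 → $0.00
Lowest trial balance = -$6,853.30 (May)
Initial deposit = cushion − low point = $2,741.32 − (-$6,853.30) = $9,594.62

$9,594.62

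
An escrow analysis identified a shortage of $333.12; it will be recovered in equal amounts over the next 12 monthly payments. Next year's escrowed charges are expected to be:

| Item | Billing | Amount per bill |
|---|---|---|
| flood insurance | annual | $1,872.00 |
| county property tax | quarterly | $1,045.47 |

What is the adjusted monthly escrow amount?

Flood insurance: $1,872.00 annually
County property tax: $1,045.47 × 4 = $4,181.88 annually
Total annual escrow = $1,872.00 + $4,181.88 = $6,053.88
Per month = $6,053.88 / 12 = $504.49
Shortage spread = $333.12 / 12 = $27.76/mo
Adjusted monthly = $504.49 + $27.76 = $532.25

$532.25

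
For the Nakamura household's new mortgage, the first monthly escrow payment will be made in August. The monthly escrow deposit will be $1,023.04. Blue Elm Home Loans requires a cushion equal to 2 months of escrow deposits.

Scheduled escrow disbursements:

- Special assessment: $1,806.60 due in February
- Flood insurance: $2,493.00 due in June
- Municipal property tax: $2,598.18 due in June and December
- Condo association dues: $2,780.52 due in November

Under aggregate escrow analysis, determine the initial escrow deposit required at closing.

$3,069.12

Cushion = 2 × $1,023.04 = $2,046.08
Trial balance (start $0, +$1,023.04 each month, − disbursements):
  Aug: +$1,023.04 → $1,023.04
  Sep: +$1,023.04 → $2,046.08
  Oct: +$1,023.04 → $3,069.12
  Nov: +$1,023.04 − $2,780.52 → $1,311.64
  Dec: +$1,023.04 − $2,598.18 → -$263.50
  Jan: +$1,023.04 → $759.54
  Feb: +$1,023.04 − $1,806.60 → -$24.02
  Mar: +$1,023.04 → $999.02
  Apr: +$1,023.04 → $2,022.06
  May: +$1,023.04 → $3,045.10
  Jun: +$1,023.04 − $5,091.18 → -$1,023.04
  Jul: +$1,023.04 → $0.00
Lowest trial balance = -$1,023.04 (Jun)
Initial deposit = cushion − low point = $2,046.08 − (-$1,023.04) = $3,069.12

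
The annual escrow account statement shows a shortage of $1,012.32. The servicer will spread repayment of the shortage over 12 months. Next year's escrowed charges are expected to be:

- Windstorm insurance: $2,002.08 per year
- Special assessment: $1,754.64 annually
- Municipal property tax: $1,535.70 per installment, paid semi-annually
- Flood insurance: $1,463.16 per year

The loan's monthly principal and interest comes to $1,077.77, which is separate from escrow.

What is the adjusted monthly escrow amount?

$775.30

Windstorm insurance: $2,002.08 annually
Special assessment: $1,754.64 annually
Municipal property tax: $1,535.70 × 2 = $3,071.40 annually
Flood insurance: $1,463.16 annually
Combined annual = $2,002.08 + $1,754.64 + $3,071.40 + $1,463.16 = $8,291.28
Monthly = $8,291.28 ÷ 12 = $690.94
Monthly shortage recovery: $1,012.32 / 12 = $84.36
New monthly escrow = $690.94 + $84.36 = $775.30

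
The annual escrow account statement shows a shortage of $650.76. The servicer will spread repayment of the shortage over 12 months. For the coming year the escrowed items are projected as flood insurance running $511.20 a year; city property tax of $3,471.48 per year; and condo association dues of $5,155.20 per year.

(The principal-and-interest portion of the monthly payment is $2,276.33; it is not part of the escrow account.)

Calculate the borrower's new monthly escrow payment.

Flood insurance — $511.20 annually
City property tax — $3,471.48 annually
Condo association dues — $5,155.20 annually
Yearly total = $511.20 + $3,471.48 + $5,155.20 = $9,137.88
Base monthly escrow = $9,137.88 ÷ 12 = $761.49
Shortage per month = $650.76 ÷ 12 = $54.23
Adjusted monthly = $761.49 + $54.23 = $815.72

$815.72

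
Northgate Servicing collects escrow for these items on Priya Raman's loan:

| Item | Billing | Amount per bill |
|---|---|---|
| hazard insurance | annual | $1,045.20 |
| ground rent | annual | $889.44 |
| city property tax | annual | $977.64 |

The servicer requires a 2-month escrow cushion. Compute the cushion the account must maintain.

Hazard insurance: $1,045.20
Ground rent: $889.44
City property tax: $977.64
Annual escrow total = $1,045.20 + $889.44 + $977.64 = $2,912.28
Monthly escrow = $2,912.28 ÷ 12 = $242.69
Cushion = 2 × $242.69 = $485.38

$485.38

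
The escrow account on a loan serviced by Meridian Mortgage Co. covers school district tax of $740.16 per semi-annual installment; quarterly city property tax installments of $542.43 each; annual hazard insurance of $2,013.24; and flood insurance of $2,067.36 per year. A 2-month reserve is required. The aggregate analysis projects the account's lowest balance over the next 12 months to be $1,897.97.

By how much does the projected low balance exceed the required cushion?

$609.53

School district tax — $740.16 × 2 = $1,480.32 per year
City property tax — $542.43 × 4 = $2,169.72 per year
Hazard insurance — $2,013.24 per year
Flood insurance — $2,067.36 per year
Total per year = $7,730.64
Monthly = $7,730.64 ÷ 12 = $644.22
Required cushion = 2 × $644.22 = $1,288.44
Excess over cushion: $1,897.97 − $1,288.44 = $609.53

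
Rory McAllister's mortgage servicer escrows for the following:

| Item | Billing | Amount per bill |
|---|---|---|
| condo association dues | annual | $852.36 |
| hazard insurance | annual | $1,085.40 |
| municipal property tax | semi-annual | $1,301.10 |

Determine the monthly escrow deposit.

Condo association dues — $852.36 annually
Hazard insurance — $1,085.40 annually
Municipal property tax — $1,301.10 × 2 = $2,602.20 annually
Total annual escrow = $852.36 + $1,085.40 + $2,602.20 = $4,539.96
Monthly escrow = $4,539.96 / 12 = $378.33

$378.33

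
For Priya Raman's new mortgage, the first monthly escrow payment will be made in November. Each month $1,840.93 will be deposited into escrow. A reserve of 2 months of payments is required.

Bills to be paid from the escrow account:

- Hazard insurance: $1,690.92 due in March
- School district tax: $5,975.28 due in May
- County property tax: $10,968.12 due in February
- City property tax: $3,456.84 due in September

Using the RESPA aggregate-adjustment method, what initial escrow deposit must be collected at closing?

Cushion = 2 × $1,840.93 = $3,681.86
Trial balance (start $0, +$1,840.93 each month, − disbursements):
  Nov: +$1,840.93 → $1,840.93
  Dec: +$1,840.93 → $3,681.86
  Jan: +$1,840.93 → $5,522.79
  Feb: +$1,840.93 − $10,968.12 → -$3,604.40
  Mar: +$1,840.93 − $1,690.92 → -$3,454.39
  Apr: +$1,840.93 → -$1,613.46
  May: +$1,840.93 − $5,975.28 → -$5,747.81
  Jun: +$1,840.93 → -$3,906.88
  Jul: +$1,840.93 → -$2,065.95
  Aug: +$1,840.93 → -$225.02
  Sep: +$1,840.93 − $3,456.84 → -$1,840.93
  Oct: +$1,840.93 → $0.00
Lowest trial balance = -$5,747.81 (May)
Initial deposit = cushion − low point = $3,681.86 − (-$5,747.81) = $9,429.67

$9,429.67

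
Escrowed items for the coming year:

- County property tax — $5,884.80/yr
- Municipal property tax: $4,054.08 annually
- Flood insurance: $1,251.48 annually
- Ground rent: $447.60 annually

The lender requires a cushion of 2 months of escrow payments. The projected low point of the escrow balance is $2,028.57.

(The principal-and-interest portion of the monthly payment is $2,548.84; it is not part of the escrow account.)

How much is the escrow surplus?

$88.91

County property tax — $5,884.80 per year
Municipal property tax — $4,054.08 per year
Flood insurance — $1,251.48 per year
Ground rent — $447.60 per year
Total annual escrow = $11,637.96
Base monthly escrow = $11,637.96 / 12 = $969.83
Required cushion = 2 × $969.83 = $1,939.66
Excess over cushion: $2,028.57 − $1,939.66 = $88.91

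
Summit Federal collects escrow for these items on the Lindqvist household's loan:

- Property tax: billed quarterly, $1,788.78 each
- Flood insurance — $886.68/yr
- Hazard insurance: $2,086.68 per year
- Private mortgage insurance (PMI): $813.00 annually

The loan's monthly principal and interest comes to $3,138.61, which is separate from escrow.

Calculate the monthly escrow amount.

Property tax — $1,788.78 × 4 = $7,155.12 annually
Flood insurance — $886.68 annually
Hazard insurance — $2,086.68 annually
Private mortgage insurance (PMI) — $813.00 annually
Yearly total = $10,941.48
Per month = $10,941.48 / 12 = $911.79

$911.79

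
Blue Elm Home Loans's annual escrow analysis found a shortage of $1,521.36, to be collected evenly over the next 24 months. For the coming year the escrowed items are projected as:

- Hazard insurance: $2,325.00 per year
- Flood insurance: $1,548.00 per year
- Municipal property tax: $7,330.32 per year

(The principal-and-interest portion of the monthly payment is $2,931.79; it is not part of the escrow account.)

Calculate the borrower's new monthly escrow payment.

Hazard insurance: $2,325.00
Flood insurance: $1,548.00
Municipal property tax: $7,330.32
Total per year = $2,325.00 + $1,548.00 + $7,330.32 = $11,203.32
Per month = $11,203.32 / 12 = $933.61
Shortage spread = $1,521.36 ÷ 24 = $63.39/mo
New monthly escrow = $933.61 + $63.39 = $997.00

$997.00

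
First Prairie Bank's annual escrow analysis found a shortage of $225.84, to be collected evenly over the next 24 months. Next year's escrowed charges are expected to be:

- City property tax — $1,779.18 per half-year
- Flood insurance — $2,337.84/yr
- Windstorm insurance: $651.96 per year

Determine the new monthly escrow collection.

City property tax = $1,779.18 × 2 = $3,558.36 annually
Flood insurance = $2,337.84 annually
Windstorm insurance = $651.96 annually
Yearly total = $3,558.36 + $2,337.84 + $651.96 = $6,548.16
Monthly escrow = $6,548.16 / 12 = $545.68
Shortage per month = $225.84 ÷ 24 = $9.41
New monthly escrow = $545.68 + $9.41 = $555.09

$555.09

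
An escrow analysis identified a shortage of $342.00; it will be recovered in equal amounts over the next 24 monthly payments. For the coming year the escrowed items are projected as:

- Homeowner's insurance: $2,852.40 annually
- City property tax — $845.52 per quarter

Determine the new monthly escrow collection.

$533.79

Homeowner's insurance — $2,852.40 per year
City property tax — $845.52 × 4 = $3,382.08 per year
Yearly total = $6,234.48
Monthly = $6,234.48 / 12 = $519.54
Shortage per month = $342.00 ÷ 24 = $14.25
New monthly escrow = $519.54 + $14.25 = $533.79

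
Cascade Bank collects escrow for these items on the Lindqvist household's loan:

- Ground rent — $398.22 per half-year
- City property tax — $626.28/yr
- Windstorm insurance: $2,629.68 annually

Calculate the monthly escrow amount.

$337.70

Ground rent = $398.22 × 2 = $796.44/yr
City property tax = $626.28/yr
Windstorm insurance = $2,629.68/yr
Yearly total = $4,052.40
Monthly escrow = $4,052.40 / 12 = $337.70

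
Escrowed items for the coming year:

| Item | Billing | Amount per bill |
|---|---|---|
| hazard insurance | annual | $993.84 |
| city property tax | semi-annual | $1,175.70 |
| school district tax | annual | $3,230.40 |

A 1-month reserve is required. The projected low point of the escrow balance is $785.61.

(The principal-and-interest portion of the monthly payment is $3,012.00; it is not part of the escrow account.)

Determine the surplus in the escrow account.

$237.64

Hazard insurance = $993.84 per year
City property tax = $1,175.70 × 2 = $2,351.40 per year
School district tax = $3,230.40 per year
Yearly total = $993.84 + $2,351.40 + $3,230.40 = $6,575.64
Monthly = $6,575.64 ÷ 12 = $547.97
Required cushion = 1 × $547.97 = $547.97
Surplus = $785.61 − $547.97 = $237.64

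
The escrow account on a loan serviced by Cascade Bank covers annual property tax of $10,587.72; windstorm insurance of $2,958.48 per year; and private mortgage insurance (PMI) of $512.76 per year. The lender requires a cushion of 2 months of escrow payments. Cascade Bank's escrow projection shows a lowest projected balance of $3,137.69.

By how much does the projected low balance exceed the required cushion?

Property tax: $10,587.72 per year
Windstorm insurance: $2,958.48 per year
Private mortgage insurance (PMI): $512.76 per year
Total annual escrow = $10,587.72 + $2,958.48 + $512.76 = $14,058.96
Monthly escrow = $14,058.96 / 12 = $1,171.58
Cushion = 2 × $1,171.58 = $2,343.16
Excess over cushion: $3,137.69 − $2,343.16 = $794.53

$794.53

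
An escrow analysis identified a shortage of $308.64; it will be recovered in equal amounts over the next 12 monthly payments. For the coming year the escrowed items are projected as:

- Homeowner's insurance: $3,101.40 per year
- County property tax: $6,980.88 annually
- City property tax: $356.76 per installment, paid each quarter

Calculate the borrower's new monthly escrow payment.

$984.83

Homeowner's insurance: $3,101.40
County property tax: $6,980.88
City property tax: $356.76 × 4 = $1,427.04
Total per year = $3,101.40 + $6,980.88 + $1,427.04 = $11,509.32
Base monthly escrow = $11,509.32 / 12 = $959.11
Shortage per month = $308.64 / 12 = $25.72
New monthly escrow = $959.11 + $25.72 = $984.83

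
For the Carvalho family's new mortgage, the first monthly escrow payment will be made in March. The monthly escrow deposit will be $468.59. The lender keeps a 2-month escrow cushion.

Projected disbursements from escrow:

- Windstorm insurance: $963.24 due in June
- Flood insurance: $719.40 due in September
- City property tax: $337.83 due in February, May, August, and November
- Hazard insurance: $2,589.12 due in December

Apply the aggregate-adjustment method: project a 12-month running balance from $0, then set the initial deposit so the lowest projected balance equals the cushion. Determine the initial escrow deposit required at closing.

Cushion = 2 × $468.59 = $937.18
Trial balance (start $0, +$468.59 each month, − disbursements):
  Mar: +$468.59 → $468.59
  Apr: +$468.59 → $937.18
  May: +$468.59 − $337.83 → $1,067.94
  Jun: +$468.59 − $963.24 → $573.29
  Jul: +$468.59 → $1,041.88
  Aug: +$468.59 − $337.83 → $1,172.64
  Sep: +$468.59 − $719.40 → $921.83
  Oct: +$468.59 → $1,390.42
  Nov: +$468.59 − $337.83 → $1,521.18
  Dec: +$468.59 − $2,589.12 → -$599.35
  Jan: +$468.59 → -$130.76
  Feb: +$468.59 − $337.83 → $0.00
Lowest trial balance = -$599.35 (Dec)
Initial deposit = cushion − low point = $937.18 − (-$599.35) = $1,536.53

$1,536.53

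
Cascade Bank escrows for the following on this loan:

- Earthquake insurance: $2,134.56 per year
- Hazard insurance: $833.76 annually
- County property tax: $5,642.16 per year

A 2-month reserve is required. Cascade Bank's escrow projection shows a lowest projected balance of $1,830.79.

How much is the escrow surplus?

$395.71

Earthquake insurance: $2,134.56/yr
Hazard insurance: $833.76/yr
County property tax: $5,642.16/yr
Total per year = $8,610.48
Per month = $8,610.48 / 12 = $717.54
Required cushion = 2 × $717.54 = $1,435.08
Surplus = $1,830.79 − $1,435.08 = $395.71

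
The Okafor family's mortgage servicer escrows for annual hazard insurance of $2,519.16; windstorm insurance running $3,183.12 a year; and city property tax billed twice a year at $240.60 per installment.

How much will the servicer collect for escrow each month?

$515.29

Hazard insurance: $2,519.16/yr
Windstorm insurance: $3,183.12/yr
City property tax: $240.60 × 2 = $481.20/yr
Yearly total = $6,183.48
Monthly escrow = $6,183.48 / 12 = $515.29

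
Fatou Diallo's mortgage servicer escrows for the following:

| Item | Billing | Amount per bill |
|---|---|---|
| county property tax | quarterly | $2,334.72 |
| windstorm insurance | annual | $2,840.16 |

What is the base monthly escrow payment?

County property tax: $2,334.72 × 4 = $9,338.88 annually
Windstorm insurance: $2,840.16 annually
Annual escrow total = $12,179.04
Base monthly escrow = $12,179.04 / 12 = $1,014.92

$1,014.92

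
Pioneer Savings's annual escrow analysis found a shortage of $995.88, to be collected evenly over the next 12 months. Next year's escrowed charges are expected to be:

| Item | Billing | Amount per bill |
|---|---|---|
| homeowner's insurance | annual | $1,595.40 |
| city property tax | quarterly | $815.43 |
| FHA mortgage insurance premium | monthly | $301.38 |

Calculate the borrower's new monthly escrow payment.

Homeowner's insurance — $1,595.40 annually
City property tax — $815.43 × 4 = $3,261.72 annually
FHA mortgage insurance premium — $301.38 × 12 = $3,616.56 annually
Total annual escrow = $1,595.40 + $3,261.72 + $3,616.56 = $8,473.68
Base monthly escrow = $8,473.68 ÷ 12 = $706.14
Monthly shortage recovery: $995.88 ÷ 12 = $82.99
Adjusted monthly = $706.14 + $82.99 = $789.13

$789.13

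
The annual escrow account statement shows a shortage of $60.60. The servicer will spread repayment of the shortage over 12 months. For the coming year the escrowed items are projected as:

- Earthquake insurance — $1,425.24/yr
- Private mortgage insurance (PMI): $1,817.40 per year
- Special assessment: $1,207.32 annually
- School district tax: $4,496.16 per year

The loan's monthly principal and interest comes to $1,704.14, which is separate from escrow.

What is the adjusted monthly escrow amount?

Earthquake insurance: $1,425.24/yr
Private mortgage insurance (PMI): $1,817.40/yr
Special assessment: $1,207.32/yr
School district tax: $4,496.16/yr
Combined annual = $1,425.24 + $1,817.40 + $1,207.32 + $4,496.16 = $8,946.12
Base monthly escrow = $8,946.12 ÷ 12 = $745.51
Monthly shortage recovery: $60.60 / 12 = $5.05
New monthly escrow = $745.51 + $5.05 = $750.56

$750.56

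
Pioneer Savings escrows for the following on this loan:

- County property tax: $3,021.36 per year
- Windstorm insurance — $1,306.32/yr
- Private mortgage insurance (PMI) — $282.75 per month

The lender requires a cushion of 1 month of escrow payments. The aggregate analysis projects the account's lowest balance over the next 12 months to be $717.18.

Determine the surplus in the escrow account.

$73.79

County property tax: $3,021.36
Windstorm insurance: $1,306.32
Private mortgage insurance (PMI): $282.75 × 12 = $3,393.00
Yearly total = $3,021.36 + $1,306.32 + $3,393.00 = $7,720.68
Monthly = $7,720.68 / 12 = $643.39
Required cushion = 1 × $643.39 = $643.39
Excess over cushion: $717.18 − $643.39 = $73.79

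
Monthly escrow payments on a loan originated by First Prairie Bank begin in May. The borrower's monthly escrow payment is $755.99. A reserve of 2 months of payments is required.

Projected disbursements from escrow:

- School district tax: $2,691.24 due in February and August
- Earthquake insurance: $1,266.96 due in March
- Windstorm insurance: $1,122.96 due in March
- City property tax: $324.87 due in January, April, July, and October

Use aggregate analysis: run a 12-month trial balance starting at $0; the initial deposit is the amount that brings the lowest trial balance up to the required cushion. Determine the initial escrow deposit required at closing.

$1,943.10

Cushion = 2 × $755.99 = $1,511.98
Trial balance (start $0, +$755.99 each month, − disbursements):
  May: +$755.99 → $755.99
  Jun: +$755.99 → $1,511.98
  Jul: +$755.99 − $324.87 → $1,943.10
  Aug: +$755.99 − $2,691.24 → $7.85
  Sep: +$755.99 → $763.84
  Oct: +$755.99 − $324.87 → $1,194.96
  Nov: +$755.99 → $1,950.95
  Dec: +$755.99 → $2,706.94
  Jan: +$755.99 − $324.87 → $3,138.06
  Feb: +$755.99 − $2,691.24 → $1,202.81
  Mar: +$755.99 − $2,389.92 → -$431.12
  Apr: +$755.99 − $324.87 → $0.00
Lowest trial balance = -$431.12 (Mar)
Initial deposit = cushion − low point = $1,511.98 − (-$431.12) = $1,943.10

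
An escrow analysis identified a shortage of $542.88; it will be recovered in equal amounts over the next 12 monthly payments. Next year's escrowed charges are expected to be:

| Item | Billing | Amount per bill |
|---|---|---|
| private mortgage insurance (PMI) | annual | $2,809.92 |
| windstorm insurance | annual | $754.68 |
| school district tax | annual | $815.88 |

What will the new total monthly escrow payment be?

Private mortgage insurance (PMI) = $2,809.92 per year
Windstorm insurance = $754.68 per year
School district tax = $815.88 per year
Total per year = $2,809.92 + $754.68 + $815.88 = $4,380.48
Per month = $4,380.48 ÷ 12 = $365.04
Shortage spread = $542.88 ÷ 12 = $45.24/mo
New monthly escrow = $365.04 + $45.24 = $410.28

$410.28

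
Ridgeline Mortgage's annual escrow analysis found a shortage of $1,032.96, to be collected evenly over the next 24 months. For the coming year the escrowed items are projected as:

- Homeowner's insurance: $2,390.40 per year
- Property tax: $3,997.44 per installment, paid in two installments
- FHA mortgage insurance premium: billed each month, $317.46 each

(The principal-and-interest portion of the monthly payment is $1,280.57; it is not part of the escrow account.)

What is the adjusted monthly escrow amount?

Homeowner's insurance — $2,390.40 annually
Property tax — $3,997.44 × 2 = $7,994.88 annually
FHA mortgage insurance premium — $317.46 × 12 = $3,809.52 annually
Total annual escrow = $2,390.40 + $7,994.88 + $3,809.52 = $14,194.80
Per month = $14,194.80 / 12 = $1,182.90
Shortage spread = $1,032.96 ÷ 24 = $43.04/mo
New monthly escrow = $1,182.90 + $43.04 = $1,225.94

$1,225.94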